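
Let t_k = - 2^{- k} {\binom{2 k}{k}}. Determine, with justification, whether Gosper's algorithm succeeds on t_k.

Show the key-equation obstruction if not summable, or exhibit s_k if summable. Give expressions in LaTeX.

No — t_k has no hypergeometric antidifference.

The ratio is (2*k + 1)/(k + 1).
Take A(k)=2*k + 1, B(k)=k + 1, C(k)=1.
f must satisfy (2*k + 1)·f(k+1) − (k)·f(k) = 1.
deg f ≤ -1 (via 1,1,0).
Bound -1 < 0, so the key equation has no polynomial solution.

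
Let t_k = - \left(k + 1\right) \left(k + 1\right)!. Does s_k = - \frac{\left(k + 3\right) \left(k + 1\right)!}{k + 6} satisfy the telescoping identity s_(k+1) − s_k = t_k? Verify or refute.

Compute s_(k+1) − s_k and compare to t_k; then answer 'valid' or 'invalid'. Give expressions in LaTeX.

s_(k+1) = -(k + 4)*factorial(k + 2)/(k + 7)
s_(k+1) − s_k = -(k**3 + 11*k**2 + 34*k + 27)*factorial(k + 1)/((k + 6)*(k + 7))
(s_(k+1) − s_k) − t_k = 3*(k**2 + 7*k + 5)*factorial(k + 1)/((k + 6)*(k + 7))

Invalid: residual \frac{3 \left(k^{2} + 7 k + 5\right) \left(k + 1\right)!}{\left(k + 6\right) \left(k + 7\right)} ≠ 0.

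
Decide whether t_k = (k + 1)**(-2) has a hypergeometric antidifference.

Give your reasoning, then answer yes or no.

The ratio is (k + 1)**2/(k + 2)**2.
Gosper form: A/B · C(k+1)/C(k) with A=k**2 + 2*k + 1, B=k**2 + 4*k + 4, C=1.
Solve (k**2 + 2*k + 1)·f(k+1) − (k**2 + 2*k + 1)·f(k) = 1.
Degrees (2,2,0) ⇒ d ≤ 0.
f = c0 ⇒ A·f(k+1) − B(k−1)·f(k) − C = -1. The system {-1 = 0} is inconsistent; no antidifference.

No. Not Gosper-summable.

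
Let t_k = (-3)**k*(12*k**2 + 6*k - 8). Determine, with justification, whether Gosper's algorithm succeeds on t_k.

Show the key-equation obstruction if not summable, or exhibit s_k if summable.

Yes. s_k = (-3)**k*(-3*k**2 + 3*k + 2).

The ratio is 3*(-3*k - 6*(k + 1)**2 + 1)/(6*k**2 + 3*k - 4).
A = -3, B = 1, C = k**2 + k/2 - 2/3.
Set up (-3)·f(k+1) − (1)·f(k) − (k**2 + k/2 - 2/3) = 0.
Bound: deg f ≤ 2.
A polynomial solution: f(k) = -(3*k**2 - 3*k - 2)/12.
Then R = B(k−1)f/C = -(3*k**2 - 3*k - 2)/(2*(6*k**2 + 3*k - 4)), so s_k = R(k)·t_k = (-3)**k*(-3*k**2 + 3*k + 2).
Δs = (-3)**k*(12*k**2 + 6*k - 8), as required.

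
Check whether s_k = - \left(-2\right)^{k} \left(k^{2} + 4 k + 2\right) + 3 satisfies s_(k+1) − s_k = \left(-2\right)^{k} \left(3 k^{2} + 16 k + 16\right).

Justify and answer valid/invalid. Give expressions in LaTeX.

s_(k+1) = 2*(-2)**k*(4*k + (k + 1)**2 + 6) + 3
s_(k+1) − s_k = (-2)**k*(3*k**2 + 16*k + 16)
(s_(k+1) − s_k) − t_k = 0

valid; difference matches t_k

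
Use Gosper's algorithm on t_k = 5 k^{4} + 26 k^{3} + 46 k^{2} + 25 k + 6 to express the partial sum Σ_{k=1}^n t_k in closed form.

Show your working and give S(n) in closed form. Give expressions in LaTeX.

S(n) = n \left(n^{4} + 9 n^{3} + 30 n^{2} + 42 n + 26\right)

Compute t_(k+1)/t_k: get (5*k**4 + 46*k**3 + 154*k**2 + 215*k + 108)/(5*k**4 + 26*k**3 + 46*k**2 + 25*k + 6).
So A=1 and B=1, with C=k**4 + 26*k**3/5 + 46*k**2/5 + 5*k + 6/5.
Solve (1)·f(k+1) − (1)·f(k) = k**4 + 26*k**3/5 + 46*k**2/5 + 5*k + 6/5.
Degrees (0,0,4) ⇒ d ≤ 5.
Solving with deg f ≤ 5: f(k) = k*(k**4 + 4*k**3 + 4*k**2 - 4*k + 1)/5.
Get s_k = R·t_k = k*(k**4 + 4*k**3 + 4*k**2 - 4*k + 1) with R(k) = B(k−1)f(k)/C(k) = k*(k**4 + 4*k**3 + 4*k**2 - 4*k + 1)/(5*k**4 + 26*k**3 + 46*k**2 + 25*k + 6).
Check: Δs_k = 5*k**4 + 26*k**3 + 46*k**2 + 25*k + 6. ✓
s_(n+1) = n**5 + 9*n**4 + 30*n**3 + 42*n**2 + 26*n + 6 and s_(1) = 6, so S(n) = n*(n**4 + 9*n**3 + 30*n**2 + 42*n + 26).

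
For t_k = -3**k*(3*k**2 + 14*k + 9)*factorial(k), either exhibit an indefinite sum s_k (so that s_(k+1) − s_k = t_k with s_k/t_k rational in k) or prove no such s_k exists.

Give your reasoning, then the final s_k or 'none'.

Step 1: r(k) = 3*(3*k**3 + 23*k**2 + 46*k + 26)/(3*k**2 + 14*k + 9).
Gosper form: A/B · C(k+1)/C(k) with A=3*k + 3, B=1, C=k**2 + 14*k/3 + 3.
Key eq: (3*k + 3)·f(k+1) = (1)·f(k) + (k**2 + 14*k/3 + 3).
From deg A=1, deg B=0, deg C=2: d=1.
Match coefficients ⇒ f(k) = (k + 3)/3.
Certificate R = B(k−1)f/C = (k + 3)/(3*k**2 + 14*k + 9) gives s_k = -3**k*(k + 3)*factorial(k).
Δs = -3**k*(3*k**2 + 14*k + 9)*factorial(k), as required.

s_k = -3**k*(k + 3)*factorial(k)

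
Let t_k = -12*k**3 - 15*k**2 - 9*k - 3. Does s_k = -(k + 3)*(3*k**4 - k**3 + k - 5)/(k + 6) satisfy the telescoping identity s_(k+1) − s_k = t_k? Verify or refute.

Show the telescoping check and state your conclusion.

Invalid: residual 3*(9*k**4 + 88*k**3 + 99*k**2 + 56*k + 23)/(k**2 + 13*k + 42) ≠ 0.

s_(k+1) = -(k + 4)*(k + 3*(k + 1)**4 - (k + 1)**3 - 4)/(k + 7)
s_(k+1) − s_k = 3*(-4*k**5 - 48*k**4 - 148*k**3 - 151*k**2 - 83*k - 19)/(k**2 + 13*k + 42)
(s_(k+1) − s_k) − t_k = 3*(9*k**4 + 88*k**3 + 99*k**2 + 56*k + 23)/(k**2 + 13*k + 42)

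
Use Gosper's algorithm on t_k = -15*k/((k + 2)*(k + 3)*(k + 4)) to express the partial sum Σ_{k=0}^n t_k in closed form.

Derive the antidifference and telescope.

t_(k+1)/t_k = (k + 1)*(k + 2)/(k*(k + 5)).
So A=k + 2 and B=k + 5, with C=k.
Solve (k + 2)·f(k+1) − (k + 4)·f(k) = k.
d = 2 from the (1,1,1) case.
A polynomial solution: f(k) = k*(k - 1)/6.
So s_k = (B(k−1)f/C)·t_k = ((k - 1)*(k + 4)/6)·t_k = 5*k*(1 - k)/(2*(k + 2)*(k + 3)).
Δs = -15*k/(k**3 + 9*k**2 + 26*k + 24), as required.
s_(n+1) = 5*n*(-n - 1)/(2*(n**2 + 7*n + 12)) and s_(0) = 0, so S(n) = 5*n*(-n - 1)/(2*(n**2 + 7*n + 12)).

S(n) = 5*n*(-n - 1)/(2*(n**2 + 7*n + 12))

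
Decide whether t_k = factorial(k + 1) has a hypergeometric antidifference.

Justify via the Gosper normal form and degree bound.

Step 1: r(k) = k + 2.
Gosper form: A/B · C(k+1)/C(k) with A=k + 2, B=1, C=1.
f must satisfy (k + 2)·f(k+1) − (1)·f(k) = 1.
Degrees (1,0,0) ⇒ d ≤ -1.
Bound -1 < 0, so the key equation has no polynomial solution.

No — key equation has no polynomial f.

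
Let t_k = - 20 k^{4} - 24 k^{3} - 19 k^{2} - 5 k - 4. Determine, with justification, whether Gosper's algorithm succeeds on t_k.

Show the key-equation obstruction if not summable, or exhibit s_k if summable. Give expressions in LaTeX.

r(k) = (20*k**4 + 104*k**3 + 211*k**2 + 195*k + 72)/(20*k**4 + 24*k**3 + 19*k**2 + 5*k + 4) after simplifying.
Factor: A=1; B=1; C=k**4 + 6*k**3/5 + 19*k**2/20 + k/4 + 1/5.
Need (1)·f(k+1) − (1)·f(k) = k**4 + 6*k**3/5 + 19*k**2/20 + k/4 + 1/5.
Bound: deg f ≤ 5.
Match coefficients ⇒ f(k) = k*(4*k**4 - 4*k**3 + k**2 - k + 4)/20.
R(k) = B(k−1)·f(k)/C(k) = k*(4*k**4 - 4*k**3 + k**2 - k + 4)/(20*k**4 + 24*k**3 + 19*k**2 + 5*k + 4); s_k = R·t_k = k*(-4*k**4 + 4*k**3 - k**2 + k - 4).
Δs = -20*k**4 - 24*k**3 - 19*k**2 - 5*k - 4, as required.

Yes. s_k = k \left(- 4 k^{4} + 4 k^{3} - k^{2} + k - 4\right).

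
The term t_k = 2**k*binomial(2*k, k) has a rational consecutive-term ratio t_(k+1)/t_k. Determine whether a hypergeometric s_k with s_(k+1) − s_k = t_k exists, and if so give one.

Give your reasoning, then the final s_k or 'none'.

none (Gosper's algorithm certifies no s_k)

Compute t_(k+1)/t_k: get 4*(2*k + 1)/(k + 1).
So A=8*k + 4 and B=k + 1, with C=1.
Key eq: (8*k + 4)·f(k+1) = (k)·f(k) + (1).
Bound: deg f ≤ -1.
d = -1 < 0 ⇒ no nonzero polynomial f; not summable.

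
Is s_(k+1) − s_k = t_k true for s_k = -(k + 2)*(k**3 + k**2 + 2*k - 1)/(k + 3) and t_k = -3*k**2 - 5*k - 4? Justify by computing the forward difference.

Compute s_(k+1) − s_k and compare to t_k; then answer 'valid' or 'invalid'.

s_(k+1) = -(k + 3)*(2*k + (k + 1)**3 + (k + 1)**2 + 1)/(k + 4)
s_(k+1) − s_k = (-3*k**4 - 24*k**3 - 62*k**2 - 71*k - 35)/(k**2 + 7*k + 12)
(s_(k+1) − s_k) − t_k = (2*k**3 + 13*k**2 + 17*k + 13)/(k**2 + 7*k + 12)

Invalid: residual (2*k**3 + 13*k**2 + 17*k + 13)/(k**2 + 7*k + 12) ≠ 0.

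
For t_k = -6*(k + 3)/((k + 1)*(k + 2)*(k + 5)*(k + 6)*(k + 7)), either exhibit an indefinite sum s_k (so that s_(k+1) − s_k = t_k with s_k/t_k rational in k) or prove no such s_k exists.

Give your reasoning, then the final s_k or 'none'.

s_k = k*(-k**2 - 12*k - 41)/(15*(k**3 + 12*k**2 + 41*k + 30))

r(k) = (k + 1)*(k + 4)*(k + 5)/((k + 3)**2*(k + 8)) after simplifying.
Factor: A=k + 1; B=k + 8; C=k**3 + 10*k**2 + 33*k + 36.
Set up (k + 1)·f(k+1) − (k + 7)·f(k) − (k**3 + 10*k**2 + 33*k + 36) = 0.
Bound: deg f ≤ 6.
Solving with deg f ≤ 6: f(k) = k*(k + 2)*(k + 3)*(k + 4)*(k**2 + 12*k + 41)/90.
So s_k = (B(k−1)f/C)·t_k = (k*(k + 2)*(k + 7)*(k**2 + 12*k + 41)/(90*(k + 3)))·t_k = k*(-k**2 - 12*k - 41)/(15*(k**3 + 12*k**2 + 41*k + 30)).
Δs = 6*(-k - 3)/(k**5 + 21*k**4 + 163*k**3 + 567*k**2 + 844*k + 420), as required.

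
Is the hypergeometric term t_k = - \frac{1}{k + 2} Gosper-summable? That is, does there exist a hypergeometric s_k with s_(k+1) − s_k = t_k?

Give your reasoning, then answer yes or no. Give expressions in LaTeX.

No — key equation has no polynomial f.

Ratio r(k) = (k + 2)/(k + 3).
Take A(k)=k + 2, B(k)=k + 3, C(k)=1.
Set up (k + 2)·f(k+1) − (k + 2)·f(k) − (1) = 0.
deg f ≤ 0 (via 1,1,0).
Generic f = c0 gives residual -1; -1 = 0 cannot hold, so t_k is not Gosper-summable.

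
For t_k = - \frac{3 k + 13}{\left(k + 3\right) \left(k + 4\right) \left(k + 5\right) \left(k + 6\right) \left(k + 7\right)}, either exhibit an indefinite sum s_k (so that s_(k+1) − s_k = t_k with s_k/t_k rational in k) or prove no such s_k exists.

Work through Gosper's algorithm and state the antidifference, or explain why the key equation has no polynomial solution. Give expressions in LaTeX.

Step 1: r(k) = (k + 3)*(3*k + 16)/((k + 8)*(3*k + 13)).
A = k + 3, B = k + 8, C = k + 13/3.
Set up (k + 3)·f(k+1) − (k + 7)·f(k) − (k + 13/3) = 0.
From deg A=1, deg B=1, deg C=1: d=4.
Solving with deg f ≤ 4: f(k) = k*(k + 4)*(k**2 + 14*k + 63)/270.
Then R = B(k−1)f/C = k*(k + 4)*(k + 7)*(k**2 + 14*k + 63)/(90*(3*k + 13)), so s_k = R(k)·t_k = k*(-k**2 - 14*k - 63)/(90*(k**3 + 14*k**2 + 63*k + 90)).
Check: Δs_k = (-3*k - 13)/(k**5 + 25*k**4 + 245*k**3 + 1175*k**2 + 2754*k + 2520). ✓

s_k = \frac{k \left(- k^{2} - 14 k - 63\right)}{90 \left(k^{3} + 14 k^{2} + 63 k + 90\right)}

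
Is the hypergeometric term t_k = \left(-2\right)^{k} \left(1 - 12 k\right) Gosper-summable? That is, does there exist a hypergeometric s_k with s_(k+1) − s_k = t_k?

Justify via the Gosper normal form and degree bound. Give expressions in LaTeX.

t_(k+1)/t_k = 2*(-12*k - 11)/(12*k - 1).
Normal form (A,B,C) = (-2, 1, k - 1/12).
Key eq: (-2)·f(k+1) = (1)·f(k) + (k - 1/12).
deg f ≤ 1 (via 0,0,1).
Solving with deg f ≤ 1: f(k) = -(4*k - 3)/12.
Get s_k = R·t_k = (-2)**k*(4*k - 3) with R(k) = B(k−1)f(k)/C(k) = -(4*k - 3)/(12*k - 1).
Δs = (-2)**k*(1 - 12*k), as required.

Yes. s_k = \left(-2\right)^{k} \left(4 k - 3\right).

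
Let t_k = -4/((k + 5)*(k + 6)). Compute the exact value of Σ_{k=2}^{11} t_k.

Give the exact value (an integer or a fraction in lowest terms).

Σ = -40/119

Compute t_(k+1)/t_k: get (k + 5)/(k + 7).
Normal form (A,B,C) = (k + 5, k + 7, 1).
Solve (k + 5)·f(k+1) − (k + 6)·f(k) = 1.
From deg A=1, deg B=1, deg C=0: d=1.
A polynomial solution: f(k) = k/5.
So s_k = (B(k−1)f/C)·t_k = (k*(k + 6)/5)·t_k = -4*k/(5*k + 25).
Verify: -4/(k**2 + 11*k + 30) matches t_k.
Telescoping: Σ = s_(12) − s_(2) = -48/85 − (-8/35) = -40/119.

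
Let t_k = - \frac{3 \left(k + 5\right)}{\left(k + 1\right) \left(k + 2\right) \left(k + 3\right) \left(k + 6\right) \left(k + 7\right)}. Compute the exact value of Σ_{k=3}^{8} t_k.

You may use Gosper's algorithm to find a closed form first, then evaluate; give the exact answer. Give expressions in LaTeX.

Compute t_(k+1)/t_k: get (k + 1)*(k + 6)**2/((k + 4)*(k + 5)*(k + 8)).
A = k + 1, B = k + 8, C = k**3 + 14*k**2 + 65*k + 100.
Key eq: (k + 1)·f(k+1) = (k + 7)·f(k) + (k**3 + 14*k**2 + 65*k + 100).
deg f ≤ 6 (via 1,1,3).
Solve for f: f(k) = k*(k + 3)*(k + 4)**2*(k + 5)**2/36 (degree 6 ≤ 6).
Get s_k = R·t_k = k*(-k**2 - 9*k - 20)/(12*(k**3 + 9*k**2 + 20*k + 12)) with R(k) = B(k−1)f(k)/C(k) = k*(k + 3)*(k + 4)*(k + 7)/36.
Verify: 3*(-k - 5)/(k**5 + 19*k**4 + 131*k**3 + 401*k**2 + 540*k + 252) matches t_k.
Telescoping: Σ = s_(9) − s_(3) = -91/1100 − (-7/90) = -49/9900.

Σ = -49/9900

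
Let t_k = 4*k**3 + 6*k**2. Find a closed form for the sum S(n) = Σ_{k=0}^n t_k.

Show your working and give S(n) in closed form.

S(n) = n*(n**3 + 4*n**2 + 4*n + 1)

Ratio r(k) = (k + 1)**2*(2*k + 5)/(k**2*(2*k + 3)).
Factor: A=1; B=1; C=k**3 + 3*k**2/2.
f must satisfy (1)·f(k+1) − (1)·f(k) = k**3 + 3*k**2/2.
Degrees (0,0,3) ⇒ d ≤ 4.
Coefficient equations give f(k) = k*(k - 1)*(k**2 + k - 1)/4.
R(k) = B(k−1)·f(k)/C(k) = (k - 1)*(k**2 + k - 1)/(2*k*(2*k + 3)); s_k = R·t_k = k*(k**3 - 2*k + 1).
s_(k+1) − s_k = k**2*(4*k + 6) = t_k.
Σ_(k=0)^n t_k = s_(n+1) − s_(0) = (n*(n**3 + 4*n**2 + 4*n + 1)) − (0), i.e. n*(n**3 + 4*n**2 + 4*n + 1).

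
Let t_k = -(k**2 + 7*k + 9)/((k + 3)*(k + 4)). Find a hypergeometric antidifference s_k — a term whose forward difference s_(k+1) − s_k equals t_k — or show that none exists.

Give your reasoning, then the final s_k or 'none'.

s_k = k*(-k - 2)/(k + 3)

r(k) = (k + 3)*(7*k + (k + 1)**2 + 16)/((k + 5)*(k**2 + 7*k + 9)) after simplifying.
A = k + 3, B = k + 5, C = k**2 + 7*k + 9.
Key eq: (k + 3)·f(k+1) = (k + 4)·f(k) + (k**2 + 7*k + 9).
From deg A=1, deg B=1, deg C=2: d=2.
Solve for f: f(k) = k*(k + 2) (degree 2 ≤ 2).
Get s_k = R·t_k = k*(-k - 2)/(k + 3) with R(k) = B(k−1)f(k)/C(k) = k*(k + 2)*(k + 4)/(k**2 + 7*k + 9).
Δs = (-k**2 - 7*k - 9)/(k**2 + 7*k + 12), as required.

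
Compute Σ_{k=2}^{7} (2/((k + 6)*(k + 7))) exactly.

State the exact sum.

Σ = 3/28

t_(k+1)/t_k = (k + 6)/(k + 8).
Take A(k)=k + 6, B(k)=k + 8, C(k)=1.
f must satisfy (k + 6)·f(k+1) − (k + 7)·f(k) = 1.
Bound: deg f ≤ 1.
Match coefficients ⇒ f(k) = k/6.
R(k) = B(k−1)·f(k)/C(k) = k*(k + 7)/6; s_k = R·t_k = k/(3*(k + 6)).
Check: Δs_k = 2/(k**2 + 13*k + 42). ✓
Σ_(k=2)^(7) t_k = s_(8) − s_(2) = 4/21 − (1/12) = 3/28.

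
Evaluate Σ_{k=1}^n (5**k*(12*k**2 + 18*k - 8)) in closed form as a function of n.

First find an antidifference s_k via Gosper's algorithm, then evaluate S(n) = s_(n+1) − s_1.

S(n) = 15*5**n*n**2 + 15*5**n*n - 10*5**n + 10

t_(k+1)/t_k = 5*(6*k**2 + 21*k + 11)/(6*k**2 + 9*k - 4).
Normal form (A,B,C) = (5, 1, k**2 + 3*k/2 - 2/3).
Set up (5)·f(k+1) − (1)·f(k) − (k**2 + 3*k/2 - 2/3) = 0.
d = 2 from the (0,0,2) case.
Coefficient equations give f(k) = (3*k**2 - 3*k - 2)/12.
R(k) = B(k−1)·f(k)/C(k) = (3*k**2 - 3*k - 2)/(2*(6*k**2 + 9*k - 4)); s_k = R·t_k = 5**k*(3*k**2 - 3*k - 2).
Δs = 5**k*(12*k**2 + 18*k - 8), as required.
Σ_(k=1)^n t_k = s_(n+1) − s_(1) = (5**(n + 1)*(3*n**2 + 3*n - 2)) − (-10), i.e. 15*5**n*n**2 + 15*5**n*n - 10*5**n + 10.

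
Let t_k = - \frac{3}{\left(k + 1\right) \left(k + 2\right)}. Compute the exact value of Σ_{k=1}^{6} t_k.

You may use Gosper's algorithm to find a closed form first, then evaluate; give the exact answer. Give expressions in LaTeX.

Σ = -9/8

The ratio is (k + 1)/(k + 3).
Factor: A=k + 1; B=k + 3; C=1.
f must satisfy (k + 1)·f(k+1) − (k + 2)·f(k) = 1.
Bound: deg f ≤ 1.
A polynomial solution: f(k) = k.
So s_k = (B(k−1)f/C)·t_k = (k*(k + 2))·t_k = -3*k/(k + 1).
s_(k+1) − s_k = -3/(k**2 + 3*k + 2) = t_k.
Sum = s_(7) − s_(1); s_(7) = -21/8, s_(1) = -3/2 ⇒ -9/8.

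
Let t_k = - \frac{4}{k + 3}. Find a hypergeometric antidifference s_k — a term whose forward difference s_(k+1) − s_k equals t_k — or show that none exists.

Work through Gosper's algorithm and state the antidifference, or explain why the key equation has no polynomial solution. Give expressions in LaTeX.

not Gosper-summable; s_k does not exist

r(k) = (k + 3)/(k + 4) after simplifying.
Factor: A=k + 3; B=k + 4; C=1.
Solve (k + 3)·f(k+1) − (k + 3)·f(k) = 1.
deg f ≤ 0 (via 1,1,0).
Write f(k) = c0. Then LHS − RHS = -1, requiring -1 = 0: contradictory. No certificate.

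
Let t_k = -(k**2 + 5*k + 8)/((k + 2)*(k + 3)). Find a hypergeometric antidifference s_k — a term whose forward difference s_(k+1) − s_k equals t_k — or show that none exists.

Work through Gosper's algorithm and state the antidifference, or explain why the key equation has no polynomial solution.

The ratio is (k + 2)*(5*k + (k + 1)**2 + 13)/((k + 4)*(k**2 + 5*k + 8)).
Take A(k)=k + 2, B(k)=k + 4, C(k)=k**2 + 5*k + 8.
Key eq: (k + 2)·f(k+1) = (k + 3)·f(k) + (k**2 + 5*k + 8).
From deg A=1, deg B=1, deg C=2: d=2.
Coefficient equations give f(k) = k*(k + 3).
Certificate R = B(k−1)f/C = k*(k + 3)**2/(k**2 + 5*k + 8) gives s_k = k*(-k - 3)/(k + 2).
Δs = (-k**2 - 5*k - 8)/(k**2 + 5*k + 6), as required.

s_k = k*(-k - 3)/(k + 2)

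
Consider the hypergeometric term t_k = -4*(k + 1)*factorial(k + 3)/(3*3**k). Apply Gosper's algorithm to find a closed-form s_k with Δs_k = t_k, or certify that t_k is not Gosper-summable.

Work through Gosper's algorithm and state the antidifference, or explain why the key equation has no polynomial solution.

s_k = -4*factorial(k + 3)/3**k

Ratio r(k) = (k + 2)*(k + 4)/(3*(k + 1)).
Factor: A=k/3 + 4/3; B=1; C=k + 1.
Need (k/3 + 4/3)·f(k+1) − (1)·f(k) = k + 1.
Bound: deg f ≤ 0.
A polynomial solution: f(k) = 3.
So s_k = (B(k−1)f/C)·t_k = (3/(k + 1))·t_k = -4*factorial(k + 3)/3**k.
Check: Δs_k = -4*(k + 1)*factorial(k + 3)/(3*3**k). ✓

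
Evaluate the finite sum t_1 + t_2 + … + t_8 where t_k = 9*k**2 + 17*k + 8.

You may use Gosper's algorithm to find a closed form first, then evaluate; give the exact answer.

The ratio is (9*k**2 + 35*k + 34)/(9*k**2 + 17*k + 8).
Normal form (A,B,C) = (1, 1, k**2 + 17*k/9 + 8/9).
Set up (1)·f(k+1) − (1)·f(k) − (k**2 + 17*k/9 + 8/9) = 0.
From deg A=0, deg B=0, deg C=2: d=3.
Solving with deg f ≤ 3: f(k) = k*(k + 1)*(3*k + 1)/9.
So s_k = (B(k−1)f/C)·t_k = (k*(3*k + 1)/(9*k + 8))·t_k = k*(3*k**2 + 4*k + 1).
Verify: 9*k**2 + 17*k + 8 matches t_k.
Σ_(k=1)^(8) t_k = s_(9) − s_(1) = 2520 − (8) = 2512.

Σ = 2512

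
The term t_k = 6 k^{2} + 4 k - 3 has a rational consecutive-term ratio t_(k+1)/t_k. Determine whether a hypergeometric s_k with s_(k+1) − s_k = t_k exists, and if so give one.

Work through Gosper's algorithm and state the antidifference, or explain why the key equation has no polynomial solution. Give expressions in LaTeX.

s_k = k \left(2 k^{2} - k - 4\right)

Step 1: r(k) = (6*k**2 + 16*k + 7)/(6*k**2 + 4*k - 3).
Gosper form: A/B · C(k+1)/C(k) with A=1, B=1, C=k**2 + 2*k/3 - 1/2.
Solve (1)·f(k+1) − (1)·f(k) = k**2 + 2*k/3 - 1/2.
From deg A=0, deg B=0, deg C=2: d=3.
A polynomial solution: f(k) = k*(2*k**2 - k - 4)/6.
Certificate R = B(k−1)f/C = k*(2*k**2 - k - 4)/(6*k**2 + 4*k - 3) gives s_k = k*(2*k**2 - k - 4).
s_(k+1) − s_k = 6*k**2 + 4*k - 3 = t_k.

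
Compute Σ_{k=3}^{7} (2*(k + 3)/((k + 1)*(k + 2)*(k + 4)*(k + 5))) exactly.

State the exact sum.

t_(k+1)/t_k = (k + 1)*(k + 4)**2/((k + 3)**2*(k + 6)).
Gosper form: A/B · C(k+1)/C(k) with A=k + 1, B=k + 6, C=k**2 + 6*k + 9.
f must satisfy (k + 1)·f(k+1) − (k + 5)·f(k) = k**2 + 6*k + 9.
Degrees (1,1,2) ⇒ d ≤ 4.
Solving with deg f ≤ 4: f(k) = k*(k + 2)*(k + 3)*(k + 5)/8.
Then R = B(k−1)f/C = k*(k + 2)*(k + 5)**2/(8*(k + 3)), so s_k = R(k)·t_k = k*(k + 5)/(4*(k**2 + 5*k + 4)).
s_(k+1) − s_k = 2*(k + 3)/(k**4 + 12*k**3 + 49*k**2 + 78*k + 40) = t_k.
Telescoping: Σ = s_(8) − s_(3) = 13/54 − (3/14) = 5/189.

Σ = 5/189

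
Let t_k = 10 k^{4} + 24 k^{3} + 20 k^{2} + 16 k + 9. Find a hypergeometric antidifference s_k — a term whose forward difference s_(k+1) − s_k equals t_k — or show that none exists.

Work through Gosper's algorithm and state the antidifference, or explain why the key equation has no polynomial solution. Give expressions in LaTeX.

s_k = k \left(2 k^{4} + k^{3} - 2 k^{2} + 4 k + 4\right)

Compute t_(k+1)/t_k: get (10*k**4 + 64*k**3 + 152*k**2 + 168*k + 79)/(10*k**4 + 24*k**3 + 20*k**2 + 16*k + 9).
Normal form (A,B,C) = (1, 1, k**4 + 12*k**3/5 + 2*k**2 + 8*k/5 + 9/10).
Need (1)·f(k+1) − (1)·f(k) = k**4 + 12*k**3/5 + 2*k**2 + 8*k/5 + 9/10.
From deg A=0, deg B=0, deg C=4: d=5.
Solve for f: f(k) = k*(2*k**4 + k**3 - 2*k**2 + 4*k + 4)/10 (degree 5 ≤ 5).
Get s_k = R·t_k = k*(2*k**4 + k**3 - 2*k**2 + 4*k + 4) with R(k) = B(k−1)f(k)/C(k) = k*(2*k**4 + k**3 - 2*k**2 + 4*k + 4)/(10*k**4 + 24*k**3 + 20*k**2 + 16*k + 9).
Δs = 10*k**4 + 24*k**3 + 20*k**2 + 16*k + 9, as required.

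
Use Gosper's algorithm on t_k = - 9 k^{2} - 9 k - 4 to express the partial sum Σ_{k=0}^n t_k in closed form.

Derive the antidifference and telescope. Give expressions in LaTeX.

t_(k+1)/t_k = (9*k**2 + 27*k + 22)/(9*k**2 + 9*k + 4).
Factor: A=1; B=1; C=k**2 + k + 4/9.
Key eq: (1)·f(k+1) = (1)·f(k) + (k**2 + k + 4/9).
deg f ≤ 3 (via 0,0,2).
A polynomial solution: f(k) = k*(3*k**2 + 1)/9.
Get s_k = R·t_k = -3*k**3 - k with R(k) = B(k−1)f(k)/C(k) = k*(3*k**2 + 1)/(9*k**2 + 9*k + 4).
s_(k+1) − s_k = -9*k**2 - 9*k - 4 = t_k.
s_(n+1) = -3*n**3 - 9*n**2 - 10*n - 4 and s_(0) = 0, so S(n) = -3*n**3 - 9*n**2 - 10*n - 4.

S(n) = - 3 n^{3} - 9 n^{2} - 10 n - 4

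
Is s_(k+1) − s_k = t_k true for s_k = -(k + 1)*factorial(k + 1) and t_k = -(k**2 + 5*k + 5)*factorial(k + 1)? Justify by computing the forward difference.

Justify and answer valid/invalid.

Invalid: residual 2*(k + 1)*factorial(k + 1) ≠ 0.

s_(k+1) = -(k + 2)*factorial(k + 2)
s_(k+1) − s_k = -(k**2 + 3*k + 3)*factorial(k + 1)
(s_(k+1) − s_k) − t_k = 2*(k + 1)*factorial(k + 1)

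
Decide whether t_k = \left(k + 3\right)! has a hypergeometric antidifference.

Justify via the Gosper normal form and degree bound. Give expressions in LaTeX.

r(k) = k + 4 after simplifying.
So A=k + 4 and B=1, with C=1.
f must satisfy (k + 4)·f(k+1) − (1)·f(k) = 1.
From deg A=1, deg B=0, deg C=0: d=-1.
Negative degree bound (-1): no f exists, t_k not Gosper-summable.

No; the degree bound rules out any f.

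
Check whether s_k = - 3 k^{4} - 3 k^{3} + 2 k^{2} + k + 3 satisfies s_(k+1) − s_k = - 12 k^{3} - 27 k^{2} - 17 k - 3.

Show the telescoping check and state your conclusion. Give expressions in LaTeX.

s_(k+1) = k*(-3*k**3 - 15*k**2 - 25*k - 16)
s_(k+1) − s_k = -12*k**3 - 27*k**2 - 17*k - 3
(s_(k+1) − s_k) − t_k = 0

valid; difference matches t_k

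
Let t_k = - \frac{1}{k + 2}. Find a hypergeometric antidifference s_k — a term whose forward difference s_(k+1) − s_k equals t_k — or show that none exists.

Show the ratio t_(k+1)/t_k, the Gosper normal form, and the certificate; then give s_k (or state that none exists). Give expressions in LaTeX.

Compute t_(k+1)/t_k: get (k + 2)/(k + 3).
Factor: A=k + 2; B=k + 3; C=1.
Need (k + 2)·f(k+1) − (k + 2)·f(k) = 1.
Bound: deg f ≤ 0.
Write f(k) = c0. Then LHS − RHS = -1, requiring -1 = 0: contradictory. No certificate.

no hypergeometric antidifference exists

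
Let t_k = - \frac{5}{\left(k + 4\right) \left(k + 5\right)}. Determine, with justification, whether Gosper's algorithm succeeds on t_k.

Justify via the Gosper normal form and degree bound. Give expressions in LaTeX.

Yes. s_k = - \frac{5 k}{4 k + 16}.

Ratio r(k) = (k + 4)/(k + 6).
Factor: A=k + 4; B=k + 6; C=1.
f must satisfy (k + 4)·f(k+1) − (k + 5)·f(k) = 1.
Degrees (1,1,0) ⇒ d ≤ 1.
A polynomial solution: f(k) = k/4.
Certificate R = B(k−1)f/C = k*(k + 5)/4 gives s_k = -5*k/(4*k + 16).
Δs = -5/(k**2 + 9*k + 20), as required.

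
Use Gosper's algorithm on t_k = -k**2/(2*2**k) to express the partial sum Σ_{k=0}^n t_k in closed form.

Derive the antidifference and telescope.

S(n) = (-6*2**n + n**2 + 4*n + 6)/(2*2**n)

Compute t_(k+1)/t_k: get (k + 1)**2/(2*k**2).
A = 1/2, B = 1, C = k**2.
Need (1/2)·f(k+1) − (1)·f(k) = k**2.
deg f ≤ 2 (via 0,0,2).
Solve for f: f(k) = -2*(k**2 + 2*k + 3) (degree 2 ≤ 2).
Get s_k = R·t_k = (k**2 + 2*k + 3)/2**k with R(k) = B(k−1)f(k)/C(k) = -2*(k**2 + 2*k + 3)/k**2.
Check: Δs_k = -k**2/(2*2**k). ✓
Telescope: S(n) = s_(n+1) − s_(0) = 2**(-n - 1)*(n**2 + 4*n + 6) − (3) = (-6*2**n + n**2 + 4*n + 6)/(2*2**n).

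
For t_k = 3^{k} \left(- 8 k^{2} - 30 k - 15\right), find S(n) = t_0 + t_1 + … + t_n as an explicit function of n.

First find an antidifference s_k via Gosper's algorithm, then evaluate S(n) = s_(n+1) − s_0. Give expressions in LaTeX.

t_(k+1)/t_k = 3*(8*k**2 + 46*k + 53)/(8*k**2 + 30*k + 15).
Factor: A=3; B=1; C=k**2 + 15*k/4 + 15/8.
Need (3)·f(k+1) − (1)·f(k) = k**2 + 15*k/4 + 15/8.
Degrees (0,0,2) ⇒ d ≤ 2.
A polynomial solution: f(k) = (4*k**2 + 3*k - 3)/8.
Then R = B(k−1)f/C = (4*k**2 + 3*k - 3)/(8*k**2 + 30*k + 15), so s_k = R(k)·t_k = 3**k*(-4*k**2 - 3*k + 3).
Verify: 3**k*(-8*k**2 - 30*k - 15) matches t_k.
s_(n+1) = 3**(n + 1)*(-4*n**2 - 11*n - 4) and s_(0) = 3, so S(n) = -12*3**n*n**2 - 33*3**n*n - 12*3**n - 3.

S(n) = - 12 \cdot 3^{n} n^{2} - 33 \cdot 3^{n} n - 12 \cdot 3^{n} - 3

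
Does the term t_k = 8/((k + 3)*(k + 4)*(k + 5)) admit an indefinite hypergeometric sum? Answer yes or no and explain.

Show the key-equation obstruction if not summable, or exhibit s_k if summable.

t_(k+1)/t_k = (k + 3)/(k + 6).
Factor: A=k + 3; B=k + 6; C=1.
Key eq: (k + 3)·f(k+1) = (k + 5)·f(k) + (1).
deg f ≤ 2 (via 1,1,0).
Match coefficients ⇒ f(k) = k*(k + 7)/24.
Then R = B(k−1)f/C = k*(k + 5)*(k + 7)/24, so s_k = R(k)·t_k = k*(k + 7)/(3*(k + 3)*(k + 4)).
s_(k+1) − s_k = 8/(k**3 + 12*k**2 + 47*k + 60) = t_k.

Yes. s_k = k*(k + 7)/(3*(k + 3)*(k + 4)).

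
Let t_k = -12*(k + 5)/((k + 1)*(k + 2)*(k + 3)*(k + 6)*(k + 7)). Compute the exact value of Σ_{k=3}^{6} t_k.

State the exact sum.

Σ = -7/390

Compute t_(k+1)/t_k: get (k + 1)*(k + 6)**2/((k + 4)*(k + 5)*(k + 8)).
So A=k + 1 and B=k + 8, with C=k**3 + 14*k**2 + 65*k + 100.
Set up (k + 1)·f(k+1) − (k + 7)·f(k) − (k**3 + 14*k**2 + 65*k + 100) = 0.
Bound: deg f ≤ 6.
Solving with deg f ≤ 6: f(k) = k*(k + 3)*(k + 4)**2*(k + 5)**2/36.
Then R = B(k−1)f/C = k*(k + 3)*(k + 4)*(k + 7)/36, so s_k = R(k)·t_k = k*(-k**2 - 9*k - 20)/(3*(k**3 + 9*k**2 + 20*k + 12)).
s_(k+1) − s_k = 12*(-k - 5)/(k**5 + 19*k**4 + 131*k**3 + 401*k**2 + 540*k + 252) = t_k.
Telescoping: Σ = s_(7) − s_(3) = -77/234 − (-14/45) = -7/390.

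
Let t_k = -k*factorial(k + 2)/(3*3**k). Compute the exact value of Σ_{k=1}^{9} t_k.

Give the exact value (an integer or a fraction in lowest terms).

Compute t_(k+1)/t_k: get (k + 1)*(k + 3)/(3*k).
So A=k/3 + 1 and B=1, with C=k.
Solve (k/3 + 1)·f(k+1) − (1)·f(k) = k.
Bound: deg f ≤ 0.
Coefficient equations give f(k) = 3.
Then R = B(k−1)f/C = 3/k, so s_k = R(k)·t_k = -factorial(k + 2)/3**k.
s_(k+1) − s_k = -k*factorial(k + 2)/(3*3**k) = t_k.
Evaluate s at k=10 and k=1: -1971200/243 and -2; difference -1970714/243.

Σ = -1970714/243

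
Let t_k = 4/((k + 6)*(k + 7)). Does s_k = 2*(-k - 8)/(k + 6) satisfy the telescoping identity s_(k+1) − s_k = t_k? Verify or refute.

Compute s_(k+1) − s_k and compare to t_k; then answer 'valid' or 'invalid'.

s_(k+1) = 2*(-k - 9)/(k + 7)
s_(k+1) − s_k = 4/(k**2 + 13*k + 42)
(s_(k+1) − s_k) − t_k = 0

Valid — Δs_k = t_k.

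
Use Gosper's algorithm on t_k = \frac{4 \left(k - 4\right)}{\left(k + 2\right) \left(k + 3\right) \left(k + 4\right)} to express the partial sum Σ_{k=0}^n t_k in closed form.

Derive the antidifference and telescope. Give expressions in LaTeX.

Ratio r(k) = (k - 3)*(k + 2)/((k - 4)*(k + 5)).
Gosper form: A/B · C(k+1)/C(k) with A=k + 2, B=k + 5, C=k - 4.
Set up (k + 2)·f(k+1) − (k + 4)·f(k) − (k - 4) = 0.
deg f ≤ 2 (via 1,1,1).
Match coefficients ⇒ f(k) = -k*(k + 11)/6.
Certificate R = B(k−1)f/C = -k*(k + 4)*(k + 11)/(6*(k - 4)) gives s_k = 2*k*(-k - 11)/(3*(k + 2)*(k + 3)).
Verify: 4*(k - 4)/(k**3 + 9*k**2 + 26*k + 24) matches t_k.
Evaluate: s_(n+1) = 2*(-n**2 - 13*n - 12)/(3*(n**2 + 7*n + 12)); subtract s_(0) = 0 ⇒ S(n) = 2*(-n**2 - 13*n - 12)/(3*(n**2 + 7*n + 12)).

S(n) = \frac{2 \left(- n^{2} - 13 n - 12\right)}{3 \left(n^{2} + 7 n + 12\right)}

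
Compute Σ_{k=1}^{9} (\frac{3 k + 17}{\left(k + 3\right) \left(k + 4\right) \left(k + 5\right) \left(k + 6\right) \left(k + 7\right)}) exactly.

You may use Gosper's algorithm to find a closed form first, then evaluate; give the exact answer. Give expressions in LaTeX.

Step 1: r(k) = (k + 3)*(3*k + 20)/((k + 8)*(3*k + 17)).
A = k + 3, B = k + 8, C = k + 17/3.
f must satisfy (k + 3)·f(k+1) − (k + 7)·f(k) = k + 17/3.
Bound: deg f ≤ 4.
Solve for f: f(k) = k*(k + 5)*(k**2 + 13*k + 54)/216 (degree 4 ≤ 4).
Get s_k = R·t_k = k*(k**2 + 13*k + 54)/(72*(k**3 + 13*k**2 + 54*k + 72)) with R(k) = B(k−1)f(k)/C(k) = k*(k + 5)*(k + 7)*(k**2 + 13*k + 54)/(72*(3*k + 17)).
Check: Δs_k = (3*k + 17)/(k**5 + 25*k**4 + 245*k**3 + 1175*k**2 + 2754*k + 2520). ✓
Evaluate s at k=10 and k=1: 355/26208 and 17/2520; difference 99/14560.

Σ = 99/14560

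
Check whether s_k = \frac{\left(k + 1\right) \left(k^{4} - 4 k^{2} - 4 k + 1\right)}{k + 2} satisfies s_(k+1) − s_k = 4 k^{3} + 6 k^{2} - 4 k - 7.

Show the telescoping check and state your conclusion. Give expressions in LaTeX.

Invalid: residual \frac{- 3 k^{4} - 14 k^{3} - 12 k^{2} + 11 k + 15}{k^{2} + 5 k + 6} ≠ 0.

s_(k+1) = -(k + 2)*(4*k - (k + 1)**4 + 4*(k + 1)**2 + 3)/(k + 3)
s_(k+1) − s_k = (4*k**5 + 23*k**4 + 36*k**3 - 3*k**2 - 48*k - 27)/(k**2 + 5*k + 6)
(s_(k+1) − s_k) − t_k = (-3*k**4 - 14*k**3 - 12*k**2 + 11*k + 15)/(k**2 + 5*k + 6)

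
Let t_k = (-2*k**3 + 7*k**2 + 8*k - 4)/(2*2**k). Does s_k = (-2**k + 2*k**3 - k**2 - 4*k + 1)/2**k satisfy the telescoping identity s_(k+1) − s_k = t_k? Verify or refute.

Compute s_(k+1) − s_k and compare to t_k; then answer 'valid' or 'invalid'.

valid (s_(k+1) − s_k reduces to t_k)

s_(k+1) = (-2*2**k + 2*k**3 + 5*k**2 - 2)/(2*2**k)
s_(k+1) − s_k = (-2*k**3 + 7*k**2 + 8*k - 4)/(2*2**k)
(s_(k+1) − s_k) − t_k = 0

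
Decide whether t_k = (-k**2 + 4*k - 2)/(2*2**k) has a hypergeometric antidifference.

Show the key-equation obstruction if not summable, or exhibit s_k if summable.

Yes. s_k = (k**2 - 2*k + 1)/2**k.

t_(k+1)/t_k = (k**2 - 2*k - 1)/(2*(k**2 - 4*k + 2)).
Take A(k)=1/2, B(k)=1, C(k)=k**2 - 4*k + 2.
f must satisfy (1/2)·f(k+1) − (1)·f(k) = k**2 - 4*k + 2.
Bound: deg f ≤ 2.
Coefficient equations give f(k) = -2*(k - 1)**2.
So s_k = (B(k−1)f/C)·t_k = (-2*(k - 1)**2/(k**2 - 4*k + 2))·t_k = (k**2 - 2*k + 1)/2**k.
s_(k+1) − s_k = (-k**2 + 4*k - 2)/(2*2**k) = t_k.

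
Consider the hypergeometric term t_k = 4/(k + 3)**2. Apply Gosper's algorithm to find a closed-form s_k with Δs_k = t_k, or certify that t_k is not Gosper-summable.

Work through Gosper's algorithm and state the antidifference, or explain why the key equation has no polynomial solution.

none — t_k is not Gosper-summable

Ratio r(k) = (k + 3)**2/(k + 4)**2.
Take A(k)=k**2 + 6*k + 9, B(k)=k**2 + 8*k + 16, C(k)=1.
Set up (k**2 + 6*k + 9)·f(k+1) − (k**2 + 6*k + 9)·f(k) − (1) = 0.
From deg A=2, deg B=2, deg C=0: d=0.
f = c0 ⇒ A·f(k+1) − B(k−1)·f(k) − C = -1. The system {-1 = 0} is inconsistent; no antidifference.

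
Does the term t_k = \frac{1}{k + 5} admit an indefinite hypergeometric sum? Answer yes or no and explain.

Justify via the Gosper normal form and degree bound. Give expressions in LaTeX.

Ratio r(k) = (k + 5)/(k + 6).
Factor: A=k + 5; B=k + 6; C=1.
Need (k + 5)·f(k+1) − (k + 5)·f(k) = 1.
Degrees (1,1,0) ⇒ d ≤ 0.
Write f(k) = c0. Then LHS − RHS = -1, requiring -1 = 0: contradictory. No certificate.

No — the linear system for f has no solution.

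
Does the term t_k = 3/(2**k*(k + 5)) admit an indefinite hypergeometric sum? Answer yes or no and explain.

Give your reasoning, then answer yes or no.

Compute t_(k+1)/t_k: get (k + 5)/(2*(k + 6)).
Factor: A=k/2 + 5/2; B=k + 6; C=1.
Solve (k/2 + 5/2)·f(k+1) − (k + 5)·f(k) = 1.
Bound: deg f ≤ -1.
d = -1 < 0 ⇒ no nonzero polynomial f; not summable.

No; the degree bound rules out any f.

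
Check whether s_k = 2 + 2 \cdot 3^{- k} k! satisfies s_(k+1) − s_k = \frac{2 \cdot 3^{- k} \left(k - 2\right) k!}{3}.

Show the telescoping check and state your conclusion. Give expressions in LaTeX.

valid (s_(k+1) − s_k reduces to t_k)

s_(k+1) = 2*3**(-k - 1)*(3**(k + 1) + k*factorial(k) + factorial(k))
s_(k+1) − s_k = 2*(k - 2)*factorial(k)/(3*3**k)
(s_(k+1) − s_k) − t_k = 0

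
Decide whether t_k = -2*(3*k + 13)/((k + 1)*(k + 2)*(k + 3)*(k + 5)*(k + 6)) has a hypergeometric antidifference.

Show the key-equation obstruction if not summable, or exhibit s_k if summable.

Yes. s_k = k*(-k**2 - 8*k - 17)/(5*(k**3 + 8*k**2 + 17*k + 10)).

Ratio r(k) = (k + 1)*(k + 5)*(3*k + 16)/((k + 4)*(k + 7)*(3*k + 13)).
So A=k + 1 and B=k + 7, with C=k**2 + 25*k/3 + 52/3.
Set up (k + 1)·f(k+1) − (k + 6)·f(k) − (k**2 + 25*k/3 + 52/3) = 0.
Bound: deg f ≤ 5.
A polynomial solution: f(k) = k*(k + 3)*(k + 4)*(k**2 + 8*k + 17)/30.
Then R = B(k−1)f/C = k*(k + 3)*(k + 6)*(k**2 + 8*k + 17)/(10*(3*k + 13)), so s_k = R(k)·t_k = k*(-k**2 - 8*k - 17)/(5*(k**3 + 8*k**2 + 17*k + 10)).
s_(k+1) − s_k = 2*(-3*k - 13)/(k**5 + 17*k**4 + 107*k**3 + 307*k**2 + 396*k + 180) = t_k.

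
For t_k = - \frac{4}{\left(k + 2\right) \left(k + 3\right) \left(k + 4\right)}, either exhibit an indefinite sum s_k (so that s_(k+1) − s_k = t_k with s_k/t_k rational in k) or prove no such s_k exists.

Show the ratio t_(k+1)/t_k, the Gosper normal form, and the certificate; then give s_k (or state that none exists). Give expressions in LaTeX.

s_k = \frac{k \left(- k - 5\right)}{3 \left(k + 2\right) \left(k + 3\right)}

Step 1: r(k) = (k + 2)/(k + 5).
Normal form (A,B,C) = (k + 2, k + 5, 1).
Set up (k + 2)·f(k+1) − (k + 4)·f(k) − (1) = 0.
deg f ≤ 2 (via 1,1,0).
Coefficient equations give f(k) = k*(k + 5)/12.
R(k) = B(k−1)·f(k)/C(k) = k*(k + 4)*(k + 5)/12; s_k = R·t_k = k*(-k - 5)/(3*(k + 2)*(k + 3)).
s_(k+1) − s_k = -4/(k**3 + 9*k**2 + 26*k + 24) = t_k.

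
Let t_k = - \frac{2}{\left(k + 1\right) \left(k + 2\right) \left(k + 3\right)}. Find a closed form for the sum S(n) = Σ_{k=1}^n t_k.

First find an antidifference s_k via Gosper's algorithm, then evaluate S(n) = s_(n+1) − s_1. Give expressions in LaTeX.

Compute t_(k+1)/t_k: get (k + 1)/(k + 4).
So A=k + 1 and B=k + 4, with C=1.
Key eq: (k + 1)·f(k+1) = (k + 3)·f(k) + (1).
Bound: deg f ≤ 2.
A polynomial solution: f(k) = k*(k + 3)/4.
Certificate R = B(k−1)f/C = k*(k + 3)**2/4 gives s_k = k*(-k - 3)/(2*(k + 1)*(k + 2)).
Check: Δs_k = -2/(k**3 + 6*k**2 + 11*k + 6). ✓
s_(n+1) = (-n**2 - 5*n - 4)/(2*(n**2 + 5*n + 6)) and s_(1) = -1/3, so S(n) = n*(-n - 5)/(6*(n**2 + 5*n + 6)).

S(n) = \frac{n \left(- n - 5\right)}{6 \left(n^{2} + 5 n + 6\right)}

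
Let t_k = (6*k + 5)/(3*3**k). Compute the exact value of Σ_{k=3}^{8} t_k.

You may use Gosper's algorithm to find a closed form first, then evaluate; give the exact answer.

Compute t_(k+1)/t_k: get (6*k + 11)/(3*(6*k + 5)).
Gosper form: A/B · C(k+1)/C(k) with A=1/3, B=1, C=k + 5/6.
Set up (1/3)·f(k+1) − (1)·f(k) − (k + 5/6) = 0.
Degrees (0,0,1) ⇒ d ≤ 1.
A polynomial solution: f(k) = -(3*k + 4)/2.
Get s_k = R·t_k = (-3*k - 4)/3**k with R(k) = B(k−1)f(k)/C(k) = -3*(3*k + 4)/(6*k + 5).
Check: Δs_k = (6*k + 5)/(3*3**k). ✓
Telescoping: Σ = s_(9) − s_(3) = -31/19683 − (-13/27) = 9446/19683.

Σ = 9446/19683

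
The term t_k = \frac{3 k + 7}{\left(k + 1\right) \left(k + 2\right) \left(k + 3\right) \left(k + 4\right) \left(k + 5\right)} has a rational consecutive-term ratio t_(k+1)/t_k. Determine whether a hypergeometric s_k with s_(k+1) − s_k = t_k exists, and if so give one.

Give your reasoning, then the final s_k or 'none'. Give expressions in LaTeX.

t_(k+1)/t_k = (k + 1)*(3*k + 10)/((k + 6)*(3*k + 7)).
Factor: A=k + 1; B=k + 6; C=k + 7/3.
Set up (k + 1)·f(k+1) − (k + 5)·f(k) − (k + 7/3) = 0.
Bound: deg f ≤ 4.
Solve for f: f(k) = k*(k + 2)*(k**2 + 8*k + 19)/36 (degree 4 ≤ 4).
Get s_k = R·t_k = k*(k**2 + 8*k + 19)/(12*(k**3 + 8*k**2 + 19*k + 12)) with R(k) = B(k−1)f(k)/C(k) = k*(k + 2)*(k + 5)*(k**2 + 8*k + 19)/(12*(3*k + 7)).
s_(k+1) − s_k = (3*k + 7)/(k**5 + 15*k**4 + 85*k**3 + 225*k**2 + 274*k + 120) = t_k.

s_k = \frac{k \left(k^{2} + 8 k + 19\right)}{12 \left(k^{3} + 8 k^{2} + 19 k + 12\right)}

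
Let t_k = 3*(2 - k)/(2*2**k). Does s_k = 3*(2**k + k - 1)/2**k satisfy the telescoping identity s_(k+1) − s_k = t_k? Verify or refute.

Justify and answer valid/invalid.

Valid: the claim telescopes to t_k.

s_(k+1) = 3 + 3*k/(2*2**k)
s_(k+1) − s_k = 3*(2 - k)/(2*2**k)
(s_(k+1) − s_k) − t_k = 0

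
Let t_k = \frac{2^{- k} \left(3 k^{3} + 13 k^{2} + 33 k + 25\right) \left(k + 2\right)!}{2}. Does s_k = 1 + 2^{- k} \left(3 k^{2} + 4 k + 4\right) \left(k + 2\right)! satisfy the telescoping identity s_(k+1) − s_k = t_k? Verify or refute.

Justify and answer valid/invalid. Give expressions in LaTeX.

s_(k+1) = 2**(-k - 1)*(4*k + 3*(k + 1)**2 + 8)*factorial(k + 3) + 1
s_(k+1) − s_k = (3*k**3 + 13*k**2 + 33*k + 25)*factorial(k + 2)/(2*2**k)
(s_(k+1) − s_k) − t_k = 0

Valid — Δs_k = t_k.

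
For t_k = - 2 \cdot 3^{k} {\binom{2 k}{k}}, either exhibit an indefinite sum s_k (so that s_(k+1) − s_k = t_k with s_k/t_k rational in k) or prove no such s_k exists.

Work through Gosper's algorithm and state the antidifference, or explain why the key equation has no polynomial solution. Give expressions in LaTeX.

The ratio is 6*(2*k + 1)/(k + 1).
A = 12*k + 6, B = k + 1, C = 1.
Need (12*k + 6)·f(k+1) − (k)·f(k) = 1.
Degrees (1,1,0) ⇒ d ≤ -1.
Bound -1 < 0, so the key equation has no polynomial solution.

no hypergeometric antidifference exists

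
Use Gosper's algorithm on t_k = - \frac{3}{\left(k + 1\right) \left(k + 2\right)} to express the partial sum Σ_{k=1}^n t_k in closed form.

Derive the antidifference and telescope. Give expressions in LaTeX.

S(n) = - \frac{3 n}{2 n + 4}

The ratio is (k + 1)/(k + 3).
Gosper form: A/B · C(k+1)/C(k) with A=k + 1, B=k + 3, C=1.
Need (k + 1)·f(k+1) − (k + 2)·f(k) = 1.
deg f ≤ 1 (via 1,1,0).
A polynomial solution: f(k) = k.
So s_k = (B(k−1)f/C)·t_k = (k*(k + 2))·t_k = -3*k/(k + 1).
Δs = -3/(k**2 + 3*k + 2), as required.
Σ_(k=1)^n t_k = s_(n+1) − s_(1) = (3*(-n - 1)/(n + 2)) − (-3/2), i.e. -3*n/(2*n + 4).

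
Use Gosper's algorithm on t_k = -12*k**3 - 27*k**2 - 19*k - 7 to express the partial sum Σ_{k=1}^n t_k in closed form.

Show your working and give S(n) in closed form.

S(n) = n*(-3*n**3 - 15*n**2 - 26*n - 21)

The ratio is (12*k**3 + 63*k**2 + 109*k + 65)/(12*k**3 + 27*k**2 + 19*k + 7).
Take A(k)=1, B(k)=1, C(k)=k**3 + 9*k**2/4 + 19*k/12 + 7/12.
f must satisfy (1)·f(k+1) − (1)·f(k) = k**3 + 9*k**2/4 + 19*k/12 + 7/12.
d = 4 from the (0,0,3) case.
Solving with deg f ≤ 4: f(k) = k*(3*k**3 + 3*k**2 - k + 2)/12.
Certificate R = B(k−1)f/C = k*(3*k**3 + 3*k**2 - k + 2)/(12*k**3 + 27*k**2 + 19*k + 7) gives s_k = k*(-3*k**3 - 3*k**2 + k - 2).
Check: Δs_k = -12*k**3 - 27*k**2 - 19*k - 7. ✓
s_(n+1) = -3*n**4 - 15*n**3 - 26*n**2 - 21*n - 7 and s_(1) = -7, so S(n) = n*(-3*n**3 - 15*n**2 - 26*n - 21).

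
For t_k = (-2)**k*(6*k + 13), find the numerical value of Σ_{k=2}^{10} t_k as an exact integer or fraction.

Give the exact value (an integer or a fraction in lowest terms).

Σ = 51228

Ratio r(k) = 2*(-6*k - 19)/(6*k + 13).
Take A(k)=-2, B(k)=1, C(k)=k + 13/6.
f must satisfy (-2)·f(k+1) − (1)·f(k) = k + 13/6.
Bound: deg f ≤ 1.
Solve for f: f(k) = -(2*k + 3)/6 (degree 1 ≤ 1).
Certificate R = B(k−1)f/C = -(2*k + 3)/(6*k + 13) gives s_k = (-2)**k*(-2*k - 3).
s_(k+1) − s_k = (-2)**k*(6*k + 13) = t_k.
Telescoping: Σ = s_(11) − s_(2) = 51200 − (-28) = 51228.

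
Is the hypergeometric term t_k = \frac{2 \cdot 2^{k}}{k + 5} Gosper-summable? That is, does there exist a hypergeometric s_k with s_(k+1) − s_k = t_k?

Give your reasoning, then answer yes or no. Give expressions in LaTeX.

Step 1: r(k) = 2*(k + 5)/(k + 6).
So A=2*k + 10 and B=k + 6, with C=1.
Need (2*k + 10)·f(k+1) − (k + 5)·f(k) = 1.
d = -1 from the (1,1,0) case.
d = -1 < 0 ⇒ no nonzero polynomial f; not summable.

No. Not Gosper-summable.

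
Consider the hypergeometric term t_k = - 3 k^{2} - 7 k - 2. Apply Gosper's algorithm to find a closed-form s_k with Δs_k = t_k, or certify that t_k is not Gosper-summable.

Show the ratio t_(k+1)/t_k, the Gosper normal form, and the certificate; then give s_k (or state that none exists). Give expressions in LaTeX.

r(k) = (3*k**2 + 13*k + 12)/(3*k**2 + 7*k + 2) after simplifying.
Normal form (A,B,C) = (1, 1, k**2 + 7*k/3 + 2/3).
Set up (1)·f(k+1) − (1)·f(k) − (k**2 + 7*k/3 + 2/3) = 0.
deg f ≤ 3 (via 0,0,2).
Match coefficients ⇒ f(k) = k*(k**2 + 2*k - 1)/3.
Then R = B(k−1)f/C = k*(k**2 + 2*k - 1)/((k + 2)*(3*k + 1)), so s_k = R(k)·t_k = k*(-k**2 - 2*k + 1).
Check: Δs_k = -3*k**2 - 7*k - 2. ✓

s_k = k \left(- k^{2} - 2 k + 1\right)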